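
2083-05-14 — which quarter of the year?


Month: May (month 5)
Q1: Jan-Mar, Q2: Apr-Jun, Q3: Jul-Sep, Q4: Oct-Dec

Q2


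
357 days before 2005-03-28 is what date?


Start: 2005-03-28, subtract 357 days
Back 28 days from March 28 reaches February 28, 2005 -> 329 left
February 2005 has 28 days -> back to January 31, 2005 -> 301 left
January 2005 has 31 days -> back to December 31, 2004 -> 270 left
December 2004 has 31 days -> back to November 30, 2004 -> 239 left
November 2004 has 30 days -> back to October 31, 2004 -> 209 left
October 2004 has 31 days -> back to September 30, 2004 -> 178 left
September 2004 has 30 days -> back to August 31, 2004 -> 148 left
August 2004 has 31 days -> back to July 31, 2004 -> 117 left
July 2004 has 31 days -> back to June 30, 2004 -> 86 left
June 2004 has 30 days -> back to May 31, 2004 -> 56 left
May 2004 has 31 days -> back to April 30, 2004 -> 25 left
April 2004: 30 - 25 = 5 -> lands on April 5

Result: 2004-04-05


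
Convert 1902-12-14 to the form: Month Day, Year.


ISO 1902-12-14 parses as year=1902, month=12, day=14
Month 12 -> December

December 14, 1902


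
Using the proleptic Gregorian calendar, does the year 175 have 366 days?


Gregorian leap year rule: divisible by 4, but not by 100, unless also by 400.
175 is not divisible by 4 -> not a leap year

No


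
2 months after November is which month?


November is month 11
11 + 2 = 13; wrap: 13 - 12 = 1

January


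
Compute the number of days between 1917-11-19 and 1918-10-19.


From 1917-11-19 to 1918-10-19
1917-11-19: days before November = 31 + 28 + 31 + 30 + 31 + 30 + 31 + 31 + 30 + 31 = 304 (1917 is not a leap year); day of year = 304 + 19 = 323
1918-10-19: days before October = 31 + 28 + 31 + 30 + 31 + 30 + 31 + 31 + 30 = 273 (1918 is not a leap year); day of year = 273 + 19 = 292
Rest of 1917: 365 - 323 = 42
Total = 42 + 292 = 334

334 days


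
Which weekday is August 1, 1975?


Target: August 1, 1975
Anchor: Jan 1, 1975. With p = 1975 - 1 = 1974: (p + p//4 - p//100 + p//400) mod 7 = (1974 + 493 - 19 + 4) mod 7 = 2452 mod 7 = 2 -> Wednesday (Mon=0 ... Sun=6)
Days before August (Jan-Jul): 212 days
Weekday index = (2 + 212) mod 7 = 4

Friday


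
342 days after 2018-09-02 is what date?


Start: 2018-09-02, add 342 days
September 2018 has 30 days: 30 - 2 = 28 days to September 30 -> 314 left
October 2018 has 31 days -> 283 left
November 2018 has 30 days -> 253 left
December 2018 has 31 days -> 222 left
January 2019 has 31 days -> 191 left
February 2019 has 28 days -> 163 left
March 2019 has 31 days -> 132 left
April 2019 has 30 days -> 102 left
May 2019 has 31 days -> 71 left
June 2019 has 30 days -> 41 left
July 2019 has 31 days -> 10 left
August 2019: 10 <= 31 -> lands on August 10

Result: 2019-08-10


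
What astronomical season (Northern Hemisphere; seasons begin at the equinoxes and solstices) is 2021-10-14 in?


Date: October 14
Astronomical Autumn (approx.; exact equinox/solstice day varies by year): September 22 to December 20
October 14 falls within the Autumn window

Autumn


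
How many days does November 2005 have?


November 2005

30 days


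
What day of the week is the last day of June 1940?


June 1940 has 30 days
Anchor: Jan 1, 1940. With p = 1940 - 1 = 1939: (p + p//4 - p//100 + p//400) mod 7 = (1939 + 484 - 19 + 4) mod 7 = 2408 mod 7 = 0 -> Monday (Mon=0 ... Sun=6)
Days before June (Jan-May): 152; June 1 index = (0 + 152) mod 7 = 5 -> Saturday
Last day offset: 30 - 1 = 29 days
Weekday index = (5 + 29) mod 7 = 6

Sunday, June 30


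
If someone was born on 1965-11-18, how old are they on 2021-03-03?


Birth: 1965-11-18
Reference: 2021-03-03
Year difference: 2021 - 1965 = 56
Birthday not yet reached in 2021, subtract 1

55 years old


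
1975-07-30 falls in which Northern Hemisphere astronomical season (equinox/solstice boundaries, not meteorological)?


Date: July 30
Astronomical Summer (approx.; exact equinox/solstice day varies by year): June 21 to September 21
July 30 falls within the Summer window

Summer


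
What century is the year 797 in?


Century = (year - 1) // 100 + 1
= (797 - 1) // 100 + 1
= 796 // 100 + 1
= 7 + 1

8th century


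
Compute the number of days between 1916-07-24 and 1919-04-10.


From 1916-07-24 to 1919-04-10
1916-07-24: days before July = 31 + 29 + 31 + 30 + 31 + 30 = 182 (1916 is a leap year); day of year = 182 + 24 = 206
1919-04-10: days before April = 31 + 28 + 31 = 90 (1919 is not a leap year); day of year = 90 + 10 = 100
Rest of 1916: 366 - 206 = 160
Full years 1917 (365), 1918 (365): 730
Total = 160 + 730 + 100 = 990

990 days


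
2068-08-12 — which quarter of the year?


Month: August (month 8)
Q1: Jan-Mar, Q2: Apr-Jun, Q3: Jul-Sep, Q4: Oct-Dec

Q3


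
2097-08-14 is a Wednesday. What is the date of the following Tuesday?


Current: Wednesday
Target: Tuesday
Days ahead: 6

Next Tuesday: 2097-08-20


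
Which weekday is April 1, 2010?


Target: April 1, 2010
Anchor: Jan 1, 2010. With p = 2010 - 1 = 2009: (p + p//4 - p//100 + p//400) mod 7 = (2009 + 502 - 20 + 5) mod 7 = 2496 mod 7 = 4 -> Friday (Mon=0 ... Sun=6)
Days before April (Jan-Mar): 90 days
Weekday index = (4 + 90) mod 7 = 3

Thursday


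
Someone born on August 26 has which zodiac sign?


Date: August 26
Conventional tropical zodiac dates: Virgo from August 23 onward; Libra starts September 23
August 26 falls within the Virgo range

Virgo


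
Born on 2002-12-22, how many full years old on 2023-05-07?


Birth: 2002-12-22
Reference: 2023-05-07
Year difference: 2023 - 2002 = 21
Birthday not yet reached in 2023, subtract 1

20 years old


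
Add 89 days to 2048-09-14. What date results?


Start: 2048-09-14, add 89 days
September 2048 has 30 days: 30 - 14 = 16 days to September 30 -> 73 left
October 2048 has 31 days -> 42 left
November 2048 has 30 days -> 12 left
December 2048: 12 <= 31 -> lands on December 12

Result: 2048-12-12


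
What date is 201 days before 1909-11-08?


Start: 1909-11-08, subtract 201 days
Back 8 days from November 8 reaches October 31, 1909 -> 193 left
October 1909 has 31 days -> back to September 30, 1909 -> 162 left
September 1909 has 30 days -> back to August 31, 1909 -> 132 left
August 1909 has 31 days -> back to July 31, 1909 -> 101 left
July 1909 has 31 days -> back to June 30, 1909 -> 70 left
June 1909 has 30 days -> back to May 31, 1909 -> 40 left
May 1909 has 31 days -> back to April 30, 1909 -> 9 left
April 1909: 30 - 9 = 21 -> lands on April 21

Result: 1909-04-21


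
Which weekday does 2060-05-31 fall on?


Date: May 31, 2060
Anchor: Jan 1, 2060. With p = 2060 - 1 = 2059: (p + p//4 - p//100 + p//400) mod 7 = (2059 + 514 - 20 + 5) mod 7 = 2558 mod 7 = 3 -> Thursday (Mon=0 ... Sun=6)
Days before May (Jan-Apr): 121; offset = 121 + 31 - 1 = 151
Weekday index = (3 + 151) mod 7 = 0

Day of the week: Monday


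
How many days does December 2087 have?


December 2087

31 days


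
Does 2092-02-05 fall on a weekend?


Anchor: Jan 1, 2092. With p = 2092 - 1 = 2091: (p + p//4 - p//100 + p//400) mod 7 = (2091 + 522 - 20 + 5) mod 7 = 2598 mod 7 = 1 -> Tuesday (Mon=0 ... Sun=6)
Day of year: 36; offset = 35
Weekday index = (1 + 35) mod 7 = 1 -> Tuesday
Weekend days: Saturday, Sunday

No


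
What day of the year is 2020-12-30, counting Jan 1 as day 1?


Date: December 30, 2020
Days in months 1 through 11: 335
Plus 30 days in December

Day of year: 365


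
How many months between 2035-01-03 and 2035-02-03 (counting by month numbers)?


From January 2035 to February 2035
0 years * 12 = 0 months, plus 1 month = 1

1 month


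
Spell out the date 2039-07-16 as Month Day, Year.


ISO 2039-07-16 parses as year=2039, month=07, day=16
Month 7 -> July

July 16, 2039


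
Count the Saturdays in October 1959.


October 1959 has 31 days
Anchor: Jan 1, 1959. With p = 1959 - 1 = 1958: (p + p//4 - p//100 + p//400) mod 7 = (1958 + 489 - 19 + 4) mod 7 = 2432 mod 7 = 3 -> Thursday (Mon=0 ... Sun=6)
Days before October (Jan-Sep): 273; October 1 index = (3 + 273) mod 7 = 3 -> Thursday
First Saturday is October 3
Saturdays: 3, 10, 17, 24, 31

5 Saturdays


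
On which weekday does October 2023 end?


October 2023 has 31 days
Anchor: Jan 1, 2023. With p = 2023 - 1 = 2022: (p + p//4 - p//100 + p//400) mod 7 = (2022 + 505 - 20 + 5) mod 7 = 2512 mod 7 = 6 -> Sunday (Mon=0 ... Sun=6)
Days before October (Jan-Sep): 273; October 1 index = (6 + 273) mod 7 = 6 -> Sunday
Last day offset: 31 - 1 = 30 days
Weekday index = (6 + 30) mod 7 = 1

Tuesday, October 31


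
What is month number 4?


Month 4 of 12

April


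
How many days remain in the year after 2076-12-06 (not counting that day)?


Day of year: 341 of 366
Remaining = 366 - 341

25 days


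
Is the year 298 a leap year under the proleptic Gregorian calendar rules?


Gregorian leap year rule: divisible by 4, but not by 100, unless also by 400.
298 is not divisible by 4 -> not a leap year

No


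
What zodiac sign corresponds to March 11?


Date: March 11
Conventional tropical zodiac dates: Pisces from February 19 onward; Aries starts March 21
March 11 falls within the Pisces range

Pisces


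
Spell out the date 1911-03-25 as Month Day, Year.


ISO 1911-03-25 parses as year=1911, month=03, day=25
Month 3 -> March

March 25, 1911


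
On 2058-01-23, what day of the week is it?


Date: January 23, 2058
Anchor: Jan 1, 2058. With p = 2058 - 1 = 2057: (p + p//4 - p//100 + p//400) mod 7 = (2057 + 514 - 20 + 5) mod 7 = 2556 mod 7 = 1 -> Tuesday (Mon=0 ... Sun=6)
Days into year = 23 - 1 = 22
Weekday index = (1 + 22) mod 7 = 2

Day of the week: Wednesday


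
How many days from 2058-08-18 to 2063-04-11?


From 2058-08-18 to 2063-04-11
2058-08-18: days before August = 31 + 28 + 31 + 30 + 31 + 30 + 31 = 212 (2058 is not a leap year); day of year = 212 + 18 = 230
2063-04-11: days before April = 31 + 28 + 31 = 90 (2063 is not a leap year); day of year = 90 + 11 = 101
Rest of 2058: 365 - 230 = 135
Full years 2059 (365), 2060 (366), 2061 (365), 2062 (365): 1461
Total = 135 + 1461 + 101 = 1697

1697 days


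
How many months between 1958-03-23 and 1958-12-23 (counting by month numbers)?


From March 1958 to December 1958
0 years * 12 = 0 months, plus 9 months = 9

9 months


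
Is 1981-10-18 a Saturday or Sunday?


Anchor: Jan 1, 1981. With p = 1981 - 1 = 1980: (p + p//4 - p//100 + p//400) mod 7 = (1980 + 495 - 19 + 4) mod 7 = 2460 mod 7 = 3 -> Thursday (Mon=0 ... Sun=6)
Day of year: 291; offset = 290
Weekday index = (3 + 290) mod 7 = 6 -> Sunday
Weekend days: Saturday, Sunday

Yes


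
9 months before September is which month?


September is month 9
9 - 9 = 0; wrap: 0 + 12 = 12

December


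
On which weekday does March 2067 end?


March 2067 has 31 days
Anchor: Jan 1, 2067. With p = 2067 - 1 = 2066: (p + p//4 - p//100 + p//400) mod 7 = (2066 + 516 - 20 + 5) mod 7 = 2567 mod 7 = 5 -> Saturday (Mon=0 ... Sun=6)
Days before March (Jan-Feb): 59; March 1 index = (5 + 59) mod 7 = 1 -> Tuesday
Last day offset: 31 - 1 = 30 days
Weekday index = (1 + 30) mod 7 = 3

Thursday, March 31


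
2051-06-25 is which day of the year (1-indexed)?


Date: June 25, 2051
Days in months 1 through 5: 151
Plus 25 days in June

Day of year: 176


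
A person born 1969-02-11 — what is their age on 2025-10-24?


Birth: 1969-02-11
Reference: 2025-10-24
Year difference: 2025 - 1969 = 56

56 years old


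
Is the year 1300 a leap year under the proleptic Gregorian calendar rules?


Gregorian leap year rule: divisible by 4, but not by 100, unless also by 400.
1300 is divisible by 100 but not 400 -> not a leap year

No


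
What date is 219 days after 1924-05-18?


Start: 1924-05-18, add 219 days
May 1924 has 31 days: 31 - 18 = 13 days to May 31 -> 206 left
June 1924 has 30 days -> 176 left
July 1924 has 31 days -> 145 left
August 1924 has 31 days -> 114 left
September 1924 has 30 days -> 84 left
October 1924 has 31 days -> 53 left
November 1924 has 30 days -> 23 left
December 1924: 23 <= 31 -> lands on December 23

Result: 1924-12-23


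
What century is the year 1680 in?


Century = (year - 1) // 100 + 1
= (1680 - 1) // 100 + 1
= 1679 // 100 + 1
= 16 + 1

17th century


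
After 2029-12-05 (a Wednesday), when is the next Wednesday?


Current: Wednesday
Target: Wednesday
Days ahead: 7

Next Wednesday: 2029-12-12


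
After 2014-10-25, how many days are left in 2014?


Day of year: 298 of 365
Remaining = 365 - 298

67 days


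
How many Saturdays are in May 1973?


May 1973 has 31 days
Anchor: Jan 1, 1973. With p = 1973 - 1 = 1972: (p + p//4 - p//100 + p//400) mod 7 = (1972 + 493 - 19 + 4) mod 7 = 2450 mod 7 = 0 -> Monday (Mon=0 ... Sun=6)
Days before May (Jan-Apr): 120; May 1 index = (0 + 120) mod 7 = 1 -> Tuesday
First Saturday is May 5
Saturdays: 5, 12, 19, 26

4 Saturdays


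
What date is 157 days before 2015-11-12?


Start: 2015-11-12, subtract 157 days
Back 12 days from November 12 reaches October 31, 2015 -> 145 left
October 2015 has 31 days -> back to September 30, 2015 -> 114 left
September 2015 has 30 days -> back to August 31, 2015 -> 84 left
August 2015 has 31 days -> back to July 31, 2015 -> 53 left
July 2015 has 31 days -> back to June 30, 2015 -> 22 left
June 2015: 30 - 22 = 8 -> lands on June 8

Result: 2015-06-08


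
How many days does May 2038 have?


May 2038

31 days


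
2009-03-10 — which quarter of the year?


Month: March (month 3)
Q1: Jan-Mar, Q2: Apr-Jun, Q3: Jul-Sep, Q4: Oct-Dec

Q1


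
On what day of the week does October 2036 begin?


Target: October 1, 2036
Anchor: Jan 1, 2036. With p = 2036 - 1 = 2035: (p + p//4 - p//100 + p//400) mod 7 = (2035 + 508 - 20 + 5) mod 7 = 2528 mod 7 = 1 -> Tuesday (Mon=0 ... Sun=6)
Days before October (Jan-Sep): 274 days
Weekday index = (1 + 274) mod 7 = 2

Wednesday


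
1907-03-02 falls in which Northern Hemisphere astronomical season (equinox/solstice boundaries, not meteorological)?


Date: March 2
Astronomical Winter (approx.; exact equinox/solstice day varies by year): December 21 to March 19
March 2 falls within the Winter window

Winter


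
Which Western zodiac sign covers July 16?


Date: July 16
Conventional tropical zodiac dates: Cancer from June 21 onward; Leo starts July 23
July 16 falls within the Cancer range

Cancer


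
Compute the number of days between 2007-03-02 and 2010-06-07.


From 2007-03-02 to 2010-06-07
2007-03-02: days before March = 31 + 28 = 59 (2007 is not a leap year); day of year = 59 + 2 = 61
2010-06-07: days before June = 31 + 28 + 31 + 30 + 31 = 151 (2010 is not a leap year); day of year = 151 + 7 = 158
Rest of 2007: 365 - 61 = 304
Full years 2008 (366), 2009 (365): 731
Total = 304 + 731 + 158 = 1193

1193 days


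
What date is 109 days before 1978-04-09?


Start: 1978-04-09, subtract 109 days
Back 9 days from April 9 reaches March 31, 1978 -> 100 left
March 1978 has 31 days -> back to February 28, 1978 -> 69 left
February 1978 has 28 days -> back to January 31, 1978 -> 41 left
January 1978 has 31 days -> back to December 31, 1977 -> 10 left
December 1977: 31 - 10 = 21 -> lands on December 21

Result: 1977-12-21


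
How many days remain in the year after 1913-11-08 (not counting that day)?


Day of year: 312 of 365
Remaining = 365 - 312

53 days


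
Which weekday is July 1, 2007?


Target: July 1, 2007
Anchor: Jan 1, 2007. With p = 2007 - 1 = 2006: (p + p//4 - p//100 + p//400) mod 7 = (2006 + 501 - 20 + 5) mod 7 = 2492 mod 7 = 0 -> Monday (Mon=0 ... Sun=6)
Days before July (Jan-Jun): 181 days
Weekday index = (0 + 181) mod 7 = 6

Sunday


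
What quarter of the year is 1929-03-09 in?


Month: March (month 3)
Q1: Jan-Mar, Q2: Apr-Jun, Q3: Jul-Sep, Q4: Oct-Dec

Q1


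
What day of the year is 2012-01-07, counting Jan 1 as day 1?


Date: January 7, 2012
No months before January
Plus 7 days in January

Day of year: 7


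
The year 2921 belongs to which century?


Century = (year - 1) // 100 + 1
= (2921 - 1) // 100 + 1
= 2920 // 100 + 1
= 29 + 1

30th century


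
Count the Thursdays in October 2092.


October 2092 has 31 days
Anchor: Jan 1, 2092. With p = 2092 - 1 = 2091: (p + p//4 - p//100 + p//400) mod 7 = (2091 + 522 - 20 + 5) mod 7 = 2598 mod 7 = 1 -> Tuesday (Mon=0 ... Sun=6)
Days before October (Jan-Sep): 274; October 1 index = (1 + 274) mod 7 = 2 -> Wednesday
First Thursday is October 2
Thursdays: 2, 9, 16, 23, 30

5 Thursdays


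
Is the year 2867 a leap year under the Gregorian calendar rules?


Gregorian leap year rule: divisible by 4, but not by 100, unless also by 400.
2867 is not divisible by 4 -> not a leap year

No


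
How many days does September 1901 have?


September 1901

30 days


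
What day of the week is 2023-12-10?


Date: December 10, 2023
Anchor: Jan 1, 2023. With p = 2023 - 1 = 2022: (p + p//4 - p//100 + p//400) mod 7 = (2022 + 505 - 20 + 5) mod 7 = 2512 mod 7 = 6 -> Sunday (Mon=0 ... Sun=6)
Days before December (Jan-Nov): 334; offset = 334 + 10 - 1 = 343
Weekday index = (6 + 343) mod 7 = 6

Day of the week: Sunday


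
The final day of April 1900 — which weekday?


April 1900 has 30 days
Anchor: Jan 1, 1900. With p = 1900 - 1 = 1899: (p + p//4 - p//100 + p//400) mod 7 = (1899 + 474 - 18 + 4) mod 7 = 2359 mod 7 = 0 -> Monday (Mon=0 ... Sun=6)
Days before April (Jan-Mar): 90; April 1 index = (0 + 90) mod 7 = 6 -> Sunday
Last day offset: 30 - 1 = 29 days
Weekday index = (6 + 29) mod 7 = 0

Monday, April 30


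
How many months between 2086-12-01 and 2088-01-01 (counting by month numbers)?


From December 2086 to January 2088
2 years * 12 = 24 months, minus 11 months = 13

13 months


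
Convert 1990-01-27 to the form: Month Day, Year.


ISO 1990-01-27 parses as year=1990, month=01, day=27
Month 1 -> January

January 27, 1990


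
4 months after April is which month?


April is month 4
4 + 4 = 8

August


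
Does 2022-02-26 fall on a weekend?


Anchor: Jan 1, 2022. With p = 2022 - 1 = 2021: (p + p//4 - p//100 + p//400) mod 7 = (2021 + 505 - 20 + 5) mod 7 = 2511 mod 7 = 5 -> Saturday (Mon=0 ... Sun=6)
Day of year: 57; offset = 56
Weekday index = (5 + 56) mod 7 = 5 -> Saturday
Weekend days: Saturday, Sunday

Yes


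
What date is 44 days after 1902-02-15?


Start: 1902-02-15, add 44 days
February 1902 has 28 days: 28 - 15 = 13 days to February 28 -> 31 left
March 1902: 31 <= 31 -> lands on March 31

Result: 1902-03-31


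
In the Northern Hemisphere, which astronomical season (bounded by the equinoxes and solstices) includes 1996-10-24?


Date: October 24
Astronomical Autumn (approx.; exact equinox/solstice day varies by year): September 22 to December 20
October 24 falls within the Autumn window

Autumn


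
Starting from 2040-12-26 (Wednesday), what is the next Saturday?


Current: Wednesday
Target: Saturday
Days ahead: 3

Next Saturday: 2040-12-29


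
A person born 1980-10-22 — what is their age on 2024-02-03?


Birth: 1980-10-22
Reference: 2024-02-03
Year difference: 2024 - 1980 = 44
Birthday not yet reached in 2024, subtract 1

43 years old


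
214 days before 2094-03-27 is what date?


Start: 2094-03-27, subtract 214 days
Back 27 days from March 27 reaches February 28, 2094 -> 187 left
February 2094 has 28 days -> back to January 31, 2094 -> 159 left
January 2094 has 31 days -> back to December 31, 2093 -> 128 left
December 2093 has 31 days -> back to November 30, 2093 -> 97 left
November 2093 has 30 days -> back to October 31, 2093 -> 67 left
October 2093 has 31 days -> back to September 30, 2093 -> 36 left
September 2093 has 30 days -> back to August 31, 2093 -> 6 left
August 2093: 31 - 6 = 25 -> lands on August 25

Result: 2093-08-25


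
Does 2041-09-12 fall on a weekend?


Anchor: Jan 1, 2041. With p = 2041 - 1 = 2040: (p + p//4 - p//100 + p//400) mod 7 = (2040 + 510 - 20 + 5) mod 7 = 2535 mod 7 = 1 -> Tuesday (Mon=0 ... Sun=6)
Day of year: 255; offset = 254
Weekday index = (1 + 254) mod 7 = 3 -> Thursday
Weekend days: Saturday, Sunday

No


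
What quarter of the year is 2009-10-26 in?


Month: October (month 10)
Q1: Jan-Mar, Q2: Apr-Jun, Q3: Jul-Sep, Q4: Oct-Dec

Q4


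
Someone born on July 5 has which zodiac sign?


Date: July 5
Conventional tropical zodiac dates: Cancer from June 21 onward; Leo starts July 23
July 5 falls within the Cancer range

Cancer


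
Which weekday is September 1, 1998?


Target: September 1, 1998
Anchor: Jan 1, 1998. With p = 1998 - 1 = 1997: (p + p//4 - p//100 + p//400) mod 7 = (1997 + 499 - 19 + 4) mod 7 = 2481 mod 7 = 3 -> Thursday (Mon=0 ... Sun=6)
Days before September (Jan-Aug): 243 days
Weekday index = (3 + 243) mod 7 = 1

Tuesday


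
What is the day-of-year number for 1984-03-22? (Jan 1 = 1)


Date: March 22, 1984
Days in months 1 through 2: 60
Plus 22 days in March

Day of year: 82


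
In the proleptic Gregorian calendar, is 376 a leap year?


Gregorian leap year rule: divisible by 4, but not by 100, unless also by 400.
376 is divisible by 4 but not 100 -> leap year

Yes


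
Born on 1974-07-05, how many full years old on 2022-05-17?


Birth: 1974-07-05
Reference: 2022-05-17
Year difference: 2022 - 1974 = 48
Birthday not yet reached in 2022, subtract 1

47 years old


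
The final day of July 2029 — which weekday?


July 2029 has 31 days
Anchor: Jan 1, 2029. With p = 2029 - 1 = 2028: (p + p//4 - p//100 + p//400) mod 7 = (2028 + 507 - 20 + 5) mod 7 = 2520 mod 7 = 0 -> Monday (Mon=0 ... Sun=6)
Days before July (Jan-Jun): 181; July 1 index = (0 + 181) mod 7 = 6 -> Sunday
Last day offset: 31 - 1 = 30 days
Weekday index = (6 + 30) mod 7 = 1

Tuesday, July 31


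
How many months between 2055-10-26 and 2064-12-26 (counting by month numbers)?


From October 2055 to December 2064
9 years * 12 = 108 months, plus 2 months = 110

110 months


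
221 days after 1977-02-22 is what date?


Start: 1977-02-22, add 221 days
February 1977 has 28 days: 28 - 22 = 6 days to February 28 -> 215 left
March 1977 has 31 days -> 184 left
April 1977 has 30 days -> 154 left
May 1977 has 31 days -> 123 left
June 1977 has 30 days -> 93 left
July 1977 has 31 days -> 62 left
August 1977 has 31 days -> 31 left
September 1977 has 30 days -> 1 left
October 1977: 1 <= 31 -> lands on October 1

Result: 1977-10-01


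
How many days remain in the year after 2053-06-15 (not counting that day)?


Day of year: 166 of 365
Remaining = 365 - 166

199 days


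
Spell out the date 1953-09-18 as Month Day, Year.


ISO 1953-09-18 parses as year=1953, month=09, day=18
Month 9 -> September

September 18, 1953


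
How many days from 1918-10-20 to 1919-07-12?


From 1918-10-20 to 1919-07-12
1918-10-20: days before October = 31 + 28 + 31 + 30 + 31 + 30 + 31 + 31 + 30 = 273 (1918 is not a leap year); day of year = 273 + 20 = 293
1919-07-12: days before July = 31 + 28 + 31 + 30 + 31 + 30 = 181 (1919 is not a leap year); day of year = 181 + 12 = 193
Rest of 1918: 365 - 293 = 72
Total = 72 + 193 = 265

265 days


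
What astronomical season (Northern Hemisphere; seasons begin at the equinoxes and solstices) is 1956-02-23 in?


Date: February 23
Astronomical Winter (approx.; exact equinox/solstice day varies by year): December 21 to March 19
February 23 falls within the Winter window

Winter


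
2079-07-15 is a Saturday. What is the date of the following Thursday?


Current: Saturday
Target: Thursday
Days ahead: 5

Next Thursday: 2079-07-20


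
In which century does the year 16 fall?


Century = (year - 1) // 100 + 1
= (16 - 1) // 100 + 1
= 15 // 100 + 1
= 0 + 1

1st century


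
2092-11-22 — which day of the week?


Date: November 22, 2092
Anchor: Jan 1, 2092. With p = 2092 - 1 = 2091: (p + p//4 - p//100 + p//400) mod 7 = (2091 + 522 - 20 + 5) mod 7 = 2598 mod 7 = 1 -> Tuesday (Mon=0 ... Sun=6)
Days before November (Jan-Oct): 305; offset = 305 + 22 - 1 = 326
Weekday index = (1 + 326) mod 7 = 5

Day of the week: Saturday


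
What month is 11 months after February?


February is month 2
2 + 11 = 13; wrap: 13 - 12 = 1

January


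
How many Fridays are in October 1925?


October 1925 has 31 days
Anchor: Jan 1, 1925. With p = 1925 - 1 = 1924: (p + p//4 - p//100 + p//400) mod 7 = (1924 + 481 - 19 + 4) mod 7 = 2390 mod 7 = 3 -> Thursday (Mon=0 ... Sun=6)
Days before October (Jan-Sep): 273; October 1 index = (3 + 273) mod 7 = 3 -> Thursday
First Friday is October 2
Fridays: 2, 9, 16, 23, 30

5 Fridays


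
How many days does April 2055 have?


April 2055

30 days


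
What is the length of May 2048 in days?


May 2048

31 days


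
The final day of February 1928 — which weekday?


February 1928 has 29 days
Anchor: Jan 1, 1928. With p = 1928 - 1 = 1927: (p + p//4 - p//100 + p//400) mod 7 = (1927 + 481 - 19 + 4) mod 7 = 2393 mod 7 = 6 -> Sunday (Mon=0 ... Sun=6)
Days before February (Jan): 31; February 1 index = (6 + 31) mod 7 = 2 -> Wednesday
Last day offset: 29 - 1 = 28 days
Weekday index = (2 + 28) mod 7 = 2

Wednesday, February 29


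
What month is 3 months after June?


June is month 6
6 + 3 = 9

September


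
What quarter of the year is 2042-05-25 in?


Month: May (month 5)
Q1: Jan-Mar, Q2: Apr-Jun, Q3: Jul-Sep, Q4: Oct-Dec

Q2


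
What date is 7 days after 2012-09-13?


Start: 2012-09-13, add 7 days
September 2012 has 30 days; 13 + 7 = 20 stays within September

Result: 2012-09-20


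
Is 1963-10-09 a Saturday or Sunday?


Anchor: Jan 1, 1963. With p = 1963 - 1 = 1962: (p + p//4 - p//100 + p//400) mod 7 = (1962 + 490 - 19 + 4) mod 7 = 2437 mod 7 = 1 -> Tuesday (Mon=0 ... Sun=6)
Day of year: 282; offset = 281
Weekday index = (1 + 281) mod 7 = 2 -> Wednesday
Weekend days: Saturday, Sunday

No


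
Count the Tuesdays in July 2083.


July 2083 has 31 days
Anchor: Jan 1, 2083. With p = 2083 - 1 = 2082: (p + p//4 - p//100 + p//400) mod 7 = (2082 + 520 - 20 + 5) mod 7 = 2587 mod 7 = 4 -> Friday (Mon=0 ... Sun=6)
Days before July (Jan-Jun): 181; July 1 index = (4 + 181) mod 7 = 3 -> Thursday
First Tuesday is July 6
Tuesdays: 6, 13, 20, 27

4 Tuesdays


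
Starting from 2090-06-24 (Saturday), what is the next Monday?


Current: Saturday
Target: Monday
Days ahead: 2

Next Monday: 2090-06-26


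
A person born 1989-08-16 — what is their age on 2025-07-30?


Birth: 1989-08-16
Reference: 2025-07-30
Year difference: 2025 - 1989 = 36
Birthday not yet reached in 2025, subtract 1

35 years old


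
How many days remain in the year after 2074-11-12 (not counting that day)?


Day of year: 316 of 365
Remaining = 365 - 316

49 days


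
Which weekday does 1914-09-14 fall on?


Date: September 14, 1914
Anchor: Jan 1, 1914. With p = 1914 - 1 = 1913: (p + p//4 - p//100 + p//400) mod 7 = (1913 + 478 - 19 + 4) mod 7 = 2376 mod 7 = 3 -> Thursday (Mon=0 ... Sun=6)
Days before September (Jan-Aug): 243; offset = 243 + 14 - 1 = 256
Weekday index = (3 + 256) mod 7 = 0

Day of the week: Monday


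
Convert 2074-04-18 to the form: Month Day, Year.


ISO 2074-04-18 parses as year=2074, month=04, day=18
Month 4 -> April

April 18, 2074


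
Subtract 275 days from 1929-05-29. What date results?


Start: 1929-05-29, subtract 275 days
Back 29 days from May 29 reaches April 30, 1929 -> 246 left
April 1929 has 30 days -> back to March 31, 1929 -> 216 left
March 1929 has 31 days -> back to February 28, 1929 -> 185 left
February 1929 has 28 days -> back to January 31, 1929 -> 157 left
January 1929 has 31 days -> back to December 31, 1928 -> 126 left
December 1928 has 31 days -> back to November 30, 1928 -> 95 left
November 1928 has 30 days -> back to October 31, 1928 -> 65 left
October 1928 has 31 days -> back to September 30, 1928 -> 34 left
September 1928 has 30 days -> back to August 31, 1928 -> 4 left
August 1928: 31 - 4 = 27 -> lands on August 27

Result: 1928-08-27


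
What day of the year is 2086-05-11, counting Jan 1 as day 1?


Date: May 11, 2086
Days in months 1 through 4: 120
Plus 11 days in May

Day of year: 131


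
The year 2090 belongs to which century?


Century = (year - 1) // 100 + 1
= (2090 - 1) // 100 + 1
= 2089 // 100 + 1
= 20 + 1

21st century


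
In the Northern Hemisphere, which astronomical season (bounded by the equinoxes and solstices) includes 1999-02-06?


Date: February 6
Astronomical Winter (approx.; exact equinox/solstice day varies by year): December 21 to March 19
February 6 falls within the Winter window

Winter


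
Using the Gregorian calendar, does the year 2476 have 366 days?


Gregorian leap year rule: divisible by 4, but not by 100, unless also by 400.
2476 is divisible by 4 but not 100 -> leap year

Yes


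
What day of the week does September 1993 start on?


Target: September 1, 1993
Anchor: Jan 1, 1993. With p = 1993 - 1 = 1992: (p + p//4 - p//100 + p//400) mod 7 = (1992 + 498 - 19 + 4) mod 7 = 2475 mod 7 = 4 -> Friday (Mon=0 ... Sun=6)
Days before September (Jan-Aug): 243 days
Weekday index = (4 + 243) mod 7 = 2

Wednesday


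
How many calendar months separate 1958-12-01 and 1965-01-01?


From December 1958 to January 1965
7 years * 12 = 84 months, minus 11 months = 73

73 months


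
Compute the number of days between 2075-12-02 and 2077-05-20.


From 2075-12-02 to 2077-05-20
2075-12-02: days before December = 31 + 28 + 31 + 30 + 31 + 30 + 31 + 31 + 30 + 31 + 30 = 334 (2075 is not a leap year); day of year = 334 + 2 = 336
2077-05-20: days before May = 31 + 28 + 31 + 30 = 120 (2077 is not a leap year); day of year = 120 + 20 = 140
Rest of 2075: 365 - 336 = 29
Full years 2076 (366): 366
Total = 29 + 366 + 140 = 535

535 days


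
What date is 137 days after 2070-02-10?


Start: 2070-02-10, add 137 days
February 2070 has 28 days: 28 - 10 = 18 days to February 28 -> 119 left
March 2070 has 31 days -> 88 left
April 2070 has 30 days -> 58 left
May 2070 has 31 days -> 27 left
June 2070: 27 <= 30 -> lands on June 27

Result: 2070-06-27


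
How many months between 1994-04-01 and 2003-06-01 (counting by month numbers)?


From April 1994 to June 2003
9 years * 12 = 108 months, plus 2 months = 110

110 months


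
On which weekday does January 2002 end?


January 2002 has 31 days
Anchor: Jan 1, 2002. With p = 2002 - 1 = 2001: (p + p//4 - p//100 + p//400) mod 7 = (2001 + 500 - 20 + 5) mod 7 = 2486 mod 7 = 1 -> Tuesday (Mon=0 ... Sun=6)
January 1 is the anchor itself -> Tuesday
Last day offset: 31 - 1 = 30 days
Weekday index = (1 + 30) mod 7 = 3

Thursday, January 31


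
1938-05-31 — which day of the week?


Date: May 31, 1938
Anchor: Jan 1, 1938. With p = 1938 - 1 = 1937: (p + p//4 - p//100 + p//400) mod 7 = (1937 + 484 - 19 + 4) mod 7 = 2406 mod 7 = 5 -> Saturday (Mon=0 ... Sun=6)
Days before May (Jan-Apr): 120; offset = 120 + 31 - 1 = 150
Weekday index = (5 + 150) mod 7 = 1

Day of the week: Tuesday


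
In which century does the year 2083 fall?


Century = (year - 1) // 100 + 1
= (2083 - 1) // 100 + 1
= 2082 // 100 + 1
= 20 + 1

21st century


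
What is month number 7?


Month 7 of 12

July


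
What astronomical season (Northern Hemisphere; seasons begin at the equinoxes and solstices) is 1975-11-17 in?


Date: November 17
Astronomical Autumn (approx.; exact equinox/solstice day varies by year): September 22 to December 20
November 17 falls within the Autumn window

Autumn


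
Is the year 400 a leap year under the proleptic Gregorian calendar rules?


Gregorian leap year rule: divisible by 4, but not by 100, unless also by 400.
400 is divisible by 400 -> leap year

Yes


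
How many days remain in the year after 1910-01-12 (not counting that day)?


Day of year: 12 of 365
Remaining = 365 - 12

353 days


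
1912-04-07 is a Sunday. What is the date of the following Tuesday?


Current: Sunday
Target: Tuesday
Days ahead: 2

Next Tuesday: 1912-04-09


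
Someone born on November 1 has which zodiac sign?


Date: November 1
Conventional tropical zodiac dates: Scorpio from October 23 onward; Sagittarius starts November 22
November 1 falls within the Scorpio range

Scorpio


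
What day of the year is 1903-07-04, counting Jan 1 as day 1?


Date: July 4, 1903
Days in months 1 through 6: 181
Plus 4 days in July

Day of year: 185


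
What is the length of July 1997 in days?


July 1997

31 days


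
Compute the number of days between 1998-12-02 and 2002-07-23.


From 1998-12-02 to 2002-07-23
1998-12-02: days before December = 31 + 28 + 31 + 30 + 31 + 30 + 31 + 31 + 30 + 31 + 30 = 334 (1998 is not a leap year); day of year = 334 + 2 = 336
2002-07-23: days before July = 31 + 28 + 31 + 30 + 31 + 30 = 181 (2002 is not a leap year); day of year = 181 + 23 = 204
Rest of 1998: 365 - 336 = 29
Full years 1999 (365), 2000 (366), 2001 (365): 1096
Total = 29 + 1096 + 204 = 1329

1329 days


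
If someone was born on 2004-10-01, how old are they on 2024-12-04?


Birth: 2004-10-01
Reference: 2024-12-04
Year difference: 2024 - 2004 = 20

20 years old


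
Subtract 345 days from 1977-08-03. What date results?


Start: 1977-08-03, subtract 345 days
Back 3 days from August 3 reaches July 31, 1977 -> 342 left
July 1977 has 31 days -> back to June 30, 1977 -> 311 left
June 1977 has 30 days -> back to May 31, 1977 -> 281 left
May 1977 has 31 days -> back to April 30, 1977 -> 250 left
April 1977 has 30 days -> back to March 31, 1977 -> 220 left
March 1977 has 31 days -> back to February 28, 1977 -> 189 left
February 1977 has 28 days -> back to January 31, 1977 -> 161 left
January 1977 has 31 days -> back to December 31, 1976 -> 130 left
December 1976 has 31 days -> back to November 30, 1976 -> 99 left
November 1976 has 30 days -> back to October 31, 1976 -> 69 left
October 1976 has 31 days -> back to September 30, 1976 -> 38 left
September 1976 has 30 days -> back to August 31, 1976 -> 8 left
August 1976: 31 - 8 = 23 -> lands on August 23

Result: 1976-08-23


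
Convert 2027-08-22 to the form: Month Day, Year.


ISO 2027-08-22 parses as year=2027, month=08, day=22
Month 8 -> August

August 22, 2027


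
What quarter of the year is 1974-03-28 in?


Month: March (month 3)
Q1: Jan-Mar, Q2: Apr-Jun, Q3: Jul-Sep, Q4: Oct-Dec

Q1


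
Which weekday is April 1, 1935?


Target: April 1, 1935
Anchor: Jan 1, 1935. With p = 1935 - 1 = 1934: (p + p//4 - p//100 + p//400) mod 7 = (1934 + 483 - 19 + 4) mod 7 = 2402 mod 7 = 1 -> Tuesday (Mon=0 ... Sun=6)
Days before April (Jan-Mar): 90 days
Weekday index = (1 + 90) mod 7 = 0

Monday


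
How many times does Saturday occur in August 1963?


August 1963 has 31 days
Anchor: Jan 1, 1963. With p = 1963 - 1 = 1962: (p + p//4 - p//100 + p//400) mod 7 = (1962 + 490 - 19 + 4) mod 7 = 2437 mod 7 = 1 -> Tuesday (Mon=0 ... Sun=6)
Days before August (Jan-Jul): 212; August 1 index = (1 + 212) mod 7 = 3 -> Thursday
First Saturday is August 3
Saturdays: 3, 10, 17, 24, 31

5 Saturdays


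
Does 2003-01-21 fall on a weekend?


Anchor: Jan 1, 2003. With p = 2003 - 1 = 2002: (p + p//4 - p//100 + p//400) mod 7 = (2002 + 500 - 20 + 5) mod 7 = 2487 mod 7 = 2 -> Wednesday (Mon=0 ... Sun=6)
Day of year: 21; offset = 20
Weekday index = (2 + 20) mod 7 = 1 -> Tuesday
Weekend days: Saturday, Sunday

No


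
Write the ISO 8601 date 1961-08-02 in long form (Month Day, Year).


ISO 1961-08-02 parses as year=1961, month=08, day=02
Month 8 -> August

August 2, 1961


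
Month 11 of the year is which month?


Month 11 of 12

November


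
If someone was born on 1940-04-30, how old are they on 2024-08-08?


Birth: 1940-04-30
Reference: 2024-08-08
Year difference: 2024 - 1940 = 84

84 years old


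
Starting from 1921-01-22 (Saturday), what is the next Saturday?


Current: Saturday
Target: Saturday
Days ahead: 7

Next Saturday: 1921-01-29


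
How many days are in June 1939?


June 1939

30 days


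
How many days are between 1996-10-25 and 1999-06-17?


From 1996-10-25 to 1999-06-17
1996-10-25: days before October = 31 + 29 + 31 + 30 + 31 + 30 + 31 + 31 + 30 = 274 (1996 is a leap year); day of year = 274 + 25 = 299
1999-06-17: days before June = 31 + 28 + 31 + 30 + 31 = 151 (1999 is not a leap year); day of year = 151 + 17 = 168
Rest of 1996: 366 - 299 = 67
Full years 1997 (365), 1998 (365): 730
Total = 67 + 730 + 168 = 965

965 days


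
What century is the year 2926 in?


Century = (year - 1) // 100 + 1
= (2926 - 1) // 100 + 1
= 2925 // 100 + 1
= 29 + 1

30th century


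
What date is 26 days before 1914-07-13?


Start: 1914-07-13, subtract 26 days
Back 13 days from July 13 reaches June 30, 1914 -> 13 left
June 1914: 30 - 13 = 17 -> lands on June 17

Result: 1914-06-17


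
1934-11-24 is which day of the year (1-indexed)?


Date: November 24, 1934
Days in months 1 through 10: 304
Plus 24 days in November

Day of year: 328


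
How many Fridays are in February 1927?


February 1927 has 28 days
Anchor: Jan 1, 1927. With p = 1927 - 1 = 1926: (p + p//4 - p//100 + p//400) mod 7 = (1926 + 481 - 19 + 4) mod 7 = 2392 mod 7 = 5 -> Saturday (Mon=0 ... Sun=6)
Days before February (Jan): 31; February 1 index = (5 + 31) mod 7 = 1 -> Tuesday
First Friday is February 4
Fridays: 4, 11, 18, 25

4 Fridays


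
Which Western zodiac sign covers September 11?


Date: September 11
Conventional tropical zodiac dates: Virgo from August 23 onward; Libra starts September 23
September 11 falls within the Virgo range

Virgo


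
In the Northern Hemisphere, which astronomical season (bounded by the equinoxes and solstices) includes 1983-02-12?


Date: February 12
Astronomical Winter (approx.; exact equinox/solstice day varies by year): December 21 to March 19
February 12 falls within the Winter window

Winter


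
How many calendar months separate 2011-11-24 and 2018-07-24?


From November 2011 to July 2018
7 years * 12 = 84 months, minus 4 months = 80

80 months


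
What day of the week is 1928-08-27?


Date: August 27, 1928
Anchor: Jan 1, 1928. With p = 1928 - 1 = 1927: (p + p//4 - p//100 + p//400) mod 7 = (1927 + 481 - 19 + 4) mod 7 = 2393 mod 7 = 6 -> Sunday (Mon=0 ... Sun=6)
Days before August (Jan-Jul): 213; offset = 213 + 27 - 1 = 239
Weekday index = (6 + 239) mod 7 = 0

Day of the week: Monday


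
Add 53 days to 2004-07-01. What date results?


Start: 2004-07-01, add 53 days
July 2004 has 31 days: 31 - 1 = 30 days to July 31 -> 23 left
August 2004: 23 <= 31 -> lands on August 23

Result: 2004-08-23


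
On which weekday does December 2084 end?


December 2084 has 31 days
Anchor: Jan 1, 2084. With p = 2084 - 1 = 2083: (p + p//4 - p//100 + p//400) mod 7 = (2083 + 520 - 20 + 5) mod 7 = 2588 mod 7 = 5 -> Saturday (Mon=0 ... Sun=6)
Days before December (Jan-Nov): 335; December 1 index = (5 + 335) mod 7 = 4 -> Friday
Last day offset: 31 - 1 = 30 days
Weekday index = (4 + 30) mod 7 = 6

Sunday, December 31


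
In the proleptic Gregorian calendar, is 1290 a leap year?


Gregorian leap year rule: divisible by 4, but not by 100, unless also by 400.
1290 is not divisible by 4 -> not a leap year

No


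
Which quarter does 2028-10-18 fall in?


Month: October (month 10)
Q1: Jan-Mar, Q2: Apr-Jun, Q3: Jul-Sep, Q4: Oct-Dec

Q4


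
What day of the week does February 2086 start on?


Target: February 1, 2086
Anchor: Jan 1, 2086. With p = 2086 - 1 = 2085: (p + p//4 - p//100 + p//400) mod 7 = (2085 + 521 - 20 + 5) mod 7 = 2591 mod 7 = 1 -> Tuesday (Mon=0 ... Sun=6)
Days before February (Jan): 31 days
Weekday index = (1 + 31) mod 7 = 4

Friday


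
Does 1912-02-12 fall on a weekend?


Anchor: Jan 1, 1912. With p = 1912 - 1 = 1911: (p + p//4 - p//100 + p//400) mod 7 = (1911 + 477 - 19 + 4) mod 7 = 2373 mod 7 = 0 -> Monday (Mon=0 ... Sun=6)
Day of year: 43; offset = 42
Weekday index = (0 + 42) mod 7 = 0 -> Monday
Weekend days: Saturday, Sunday

No
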